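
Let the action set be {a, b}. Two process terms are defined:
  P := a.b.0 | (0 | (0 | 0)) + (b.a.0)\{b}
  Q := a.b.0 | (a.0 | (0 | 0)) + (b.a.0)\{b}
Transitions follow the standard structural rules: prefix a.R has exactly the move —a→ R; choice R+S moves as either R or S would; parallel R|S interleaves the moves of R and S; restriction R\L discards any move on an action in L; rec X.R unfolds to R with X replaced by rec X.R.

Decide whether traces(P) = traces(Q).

NO — witness ⟨aa⟩

P's transition system — 3 states:
  s0 = a.b.0 | (0 | (0 | 0)) + (b.a.0)\{b} ⊢ --a--▸ s1
  s1 = b.0 | (0 | (0 | 0)) ⊢ --b--▸ s2
  s2 = 0 | (0 | (0 | 0)) ⊢ ·
Q's transition system — 6 states:
  t0 = a.b.0 | (a.0 | (0 | 0)) + (b.a.0)\{b} ⊢ --a--▸ t1, --a--▸ t2
  t1 = a.b.0 | (0 | (0 | 0)) ⊢ --a--▸ t3
  t2 = b.0 | (a.0 | (0 | 0)) ⊢ --a--▸ t3, --b--▸ t4
  t3 = b.0 | (0 | (0 | 0)) ⊢ --b--▸ t5
  t4 = 0 | (a.0 | (0 | 0)) ⊢ --a--▸ t5
  t5 = 0 | (0 | (0 | 0)) ⊢ ·
Run σ = ⟨aa⟩ on Q: start {t0}
  [1] a ⇒ {t1, t2}
  [2] a ⇒ {t3}
  — Q admits the full trace.
Run σ = ⟨aa⟩ on P: start {s0}
  [1] a ⇒ {s1}
  [2] a ⇒ no successor for P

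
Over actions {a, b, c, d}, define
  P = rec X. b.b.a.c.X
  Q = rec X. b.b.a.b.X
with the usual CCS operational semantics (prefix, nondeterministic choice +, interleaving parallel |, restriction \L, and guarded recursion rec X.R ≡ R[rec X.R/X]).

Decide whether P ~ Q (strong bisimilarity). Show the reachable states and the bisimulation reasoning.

P ≁ Q

LTS(P): 4 reachable states
  p0 = rec X. b.b.a.c.X ⊢ =b=> p1
  p1 = b.a.c.(rec X. b.b.a.c.X) ⊢ =b=> p2
  p2 = a.c.(rec X. b.b.a.c.X) ⊢ =a=> p3
  p3 = c.(rec X. b.b.a.c.X) ⊢ =c=> p0
LTS(Q): 4 reachable states
  q0 = rec X. b.b.a.b.X ⊢ =b=> q1
  q1 = b.a.b.(rec X. b.b.a.b.X) ⊢ =b=> q2
  q2 = a.b.(rec X. b.b.a.b.X) ⊢ =a=> q3
  q3 = b.(rec X. b.b.a.b.X) ⊢ =b=> q0
Bisimilarity quotient blocks:
  B0 = {p0}
  B1 = {p1}
  B2 = {p2}
  B3 = {p3}
  B4 = {q0}
  B5 = {q1}
  B6 = {q2}
  B7 = {q3}
p0 ∈ B0, q0 ∈ B4 → different blocks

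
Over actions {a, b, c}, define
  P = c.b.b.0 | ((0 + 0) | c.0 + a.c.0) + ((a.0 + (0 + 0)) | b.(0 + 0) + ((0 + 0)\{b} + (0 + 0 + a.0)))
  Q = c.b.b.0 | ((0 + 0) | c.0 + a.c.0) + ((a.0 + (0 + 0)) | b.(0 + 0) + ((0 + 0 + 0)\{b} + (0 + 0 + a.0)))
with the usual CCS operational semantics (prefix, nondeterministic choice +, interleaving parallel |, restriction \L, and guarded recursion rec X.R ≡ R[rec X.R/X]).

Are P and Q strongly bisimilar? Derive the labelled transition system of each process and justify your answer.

P ~ Q

P's transition system — 20 states:
  p0 = c.b.b.0 | ((0 + 0) | c.0 + a.c.0) + ((a.0 + (0 + 0)) | b.(0 + 0) + ((0 + 0)\{b} + (0 + 0 + a.0))) | -a-> p1, -a-> p2, -a-> p3, -b-> p4, -c-> p5, -c-> p6
  p1 = 0 | deadlocked
  p2 = 0 | b.(0 + 0) | -b-> p7
  p3 = c.b.b.0 | c.0 | -c-> p8, -c-> p9
  p4 = (a.0 + (0 + 0)) | (0 + 0) | -a-> p7
  p5 = b.b.0 | ((0 + 0) | c.0 + a.c.0) | -a-> p8, -b-> p10, -c-> p11
  p6 = c.b.b.0 | ((0 + 0) | 0) | -c-> p11
  p7 = 0 | (0 + 0) | deadlocked
  p8 = b.b.0 | c.0 | -b-> p12, -c-> p13
  p9 = c.b.b.0 | 0 | -c-> p13
  p10 = b.0 | ((0 + 0) | c.0 + a.c.0) | -a-> p12, -b-> p14, -c-> p15
  p11 = b.b.0 | ((0 + 0) | 0) | -b-> p15
  p12 = b.0 | c.0 | -b-> p16, -c-> p17
  p13 = b.b.0 | 0 | -b-> p17
  p14 = 0 | ((0 + 0) | c.0 + a.c.0) | -a-> p16, -c-> p18
  p15 = b.0 | ((0 + 0) | 0) | -b-> p18
  p16 = 0 | c.0 | -c-> p19
  p17 = b.0 | 0 | -b-> p19
  p18 = 0 | ((0 + 0) | 0) | deadlocked
  p19 = 0 | 0 | deadlocked
Q's transition system — 20 states:
  q0 = c.b.b.0 | ((0 + 0) | c.0 + a.c.0) + ((a.0 + (0 + 0)) | b.(0 + 0) + ((0 + 0 + 0)\{b} + (0 + 0 + a.0))) | -a-> q1, -a-> q2, -a-> q3, -b-> q4, -c-> q5, -c-> q6
  q1 = 0 | deadlocked
  q2 = 0 | b.(0 + 0) | -b-> q7
  q3 = c.b.b.0 | c.0 | -c-> q8, -c-> q9
  q4 = (a.0 + (0 + 0)) | (0 + 0) | -a-> q7
  q5 = b.b.0 | ((0 + 0) | c.0 + a.c.0) | -a-> q8, -b-> q10, -c-> q11
  q6 = c.b.b.0 | ((0 + 0) | 0) | -c-> q11
  q7 = 0 | (0 + 0) | deadlocked
  q8 = b.b.0 | c.0 | -b-> q12, -c-> q13
  q9 = c.b.b.0 | 0 | -c-> q13
  q10 = b.0 | ((0 + 0) | c.0 + a.c.0) | -a-> q12, -b-> q14, -c-> q15
  q11 = b.b.0 | ((0 + 0) | 0) | -b-> q15
  q12 = b.0 | c.0 | -b-> q16, -c-> q17
  q13 = b.b.0 | 0 | -b-> q17
  q14 = 0 | ((0 + 0) | c.0 + a.c.0) | -a-> q16, -c-> q18
  q15 = b.0 | ((0 + 0) | 0) | -b-> q18
  q16 = 0 | c.0 | -c-> q19
  q17 = b.0 | 0 | -b-> q19
  q18 = 0 | ((0 + 0) | 0) | deadlocked
  q19 = 0 | 0 | deadlocked
Bisimilarity quotient blocks:
  B0 = {p0, q0}
  B1 = {p3, q3}
  B2 = {p6, p9, q6, q9}
  B3 = {p11, p13, q11, q13}
  B4 = {p15, p17, p2, q15, q17, q2}
  B5 = {p1, p18, p19, p7, q1, q18, q19, q7}
  B6 = {p8, q8}
  B7 = {p12, q12}
  B8 = {p16, q16}
  B9 = {p4, q4}
  B10 = {p5, q5}
  B11 = {p10, q10}
  B12 = {p14, q14}
p0 ∈ B0, q0 ∈ B0 → same block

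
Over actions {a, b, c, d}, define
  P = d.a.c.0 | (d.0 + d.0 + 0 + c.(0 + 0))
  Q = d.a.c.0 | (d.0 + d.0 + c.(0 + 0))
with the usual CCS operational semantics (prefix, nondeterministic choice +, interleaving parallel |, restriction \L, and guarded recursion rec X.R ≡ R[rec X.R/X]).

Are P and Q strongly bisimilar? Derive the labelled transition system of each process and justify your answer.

bisimilar

Reachable graph of P (12 states):
  s0 = d.a.c.0 | (d.0 + d.0 + 0 + c.(0 + 0)) → -c-> s1, -d-> s2, -d-> s3
  s1 = d.a.c.0 | (0 + 0) → -d-> s4
  s2 = a.c.0 | (d.0 + d.0 + 0 + c.(0 + 0)) → -a-> s5, -c-> s4, -d-> s6
  s3 = d.a.c.0 | 0 → -d-> s6
  s4 = a.c.0 | (0 + 0) → -a-> s7
  s5 = c.0 | (d.0 + d.0 + 0 + c.(0 + 0)) → -c-> s7, -c-> s8, -d-> s9
  s6 = a.c.0 | 0 → -a-> s9
  s7 = c.0 | (0 + 0) → -c-> s10
  s8 = 0 | (d.0 + d.0 + 0 + c.(0 + 0)) → -c-> s10, -d-> s11
  s9 = c.0 | 0 → -c-> s11
  s10 = 0 | (0 + 0) → ∅
  s11 = 0 | 0 → ∅
Reachable graph of Q (12 states):
  t0 = d.a.c.0 | (d.0 + d.0 + c.(0 + 0)) → -c-> t1, -d-> t2, -d-> t3
  t1 = d.a.c.0 | (0 + 0) → -d-> t4
  t2 = a.c.0 | (d.0 + d.0 + c.(0 + 0)) → -a-> t5, -c-> t4, -d-> t6
  t3 = d.a.c.0 | 0 → -d-> t6
  t4 = a.c.0 | (0 + 0) → -a-> t7
  t5 = c.0 | (d.0 + d.0 + c.(0 + 0)) → -c-> t7, -c-> t8, -d-> t9
  t6 = a.c.0 | 0 → -a-> t9
  t7 = c.0 | (0 + 0) → -c-> t10
  t8 = 0 | (d.0 + d.0 + c.(0 + 0)) → -c-> t10, -d-> t11
  t9 = c.0 | 0 → -c-> t11
  t10 = 0 | (0 + 0) → ∅
  t11 = 0 | 0 → ∅
Partition-refinement fixed point:
  B0 = {s0, t0}
  B1 = {s2, t2}
  B2 = {s5, t5}
  B3 = {s7, s9, t7, t9}
  B4 = {s10, s11, t10, t11}
  B5 = {s8, t8}
  B6 = {s4, s6, t4, t6}
  B7 = {s1, s3, t1, t3}
s0 ∈ B0, t0 ∈ B0 → same block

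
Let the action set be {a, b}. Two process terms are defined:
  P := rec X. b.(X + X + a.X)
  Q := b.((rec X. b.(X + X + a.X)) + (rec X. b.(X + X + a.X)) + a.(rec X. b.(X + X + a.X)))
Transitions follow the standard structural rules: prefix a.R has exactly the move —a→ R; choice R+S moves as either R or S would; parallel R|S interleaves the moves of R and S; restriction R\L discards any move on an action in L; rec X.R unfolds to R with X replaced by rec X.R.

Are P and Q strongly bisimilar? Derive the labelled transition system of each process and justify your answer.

LTS(P): 2 reachable states
  u0 = rec X. b.(X + X + a.X) ⊢ -b-> u1
  u1 = (rec X. b.(X + X + a.X)) + (rec X. b.(X + X + a.X)) + a.(rec X. b.(X + X + a.X)) ⊢ -a-> u0, -b-> u1
LTS(Q): 3 reachable states
  v0 = b.((rec X. b.(X + X + a.X)) + (rec X. b.(X + X + a.X)) + a.(rec X. b.(X + X + a.X))) ⊢ -b-> v1
  v1 = (rec X. b.(X + X + a.X)) + (rec X. b.(X + X + a.X)) + a.(rec X. b.(X + X + a.X)) ⊢ -a-> v2, -b-> v1
  v2 = rec X. b.(X + X + a.X) ⊢ -b-> v1
Coarsest stable partition (strong bisimilarity classes):
  B0 = {u0, v0, v2}
  B1 = {u1, v1}
u0 ∈ B0, v0 ∈ B0 → same block

YES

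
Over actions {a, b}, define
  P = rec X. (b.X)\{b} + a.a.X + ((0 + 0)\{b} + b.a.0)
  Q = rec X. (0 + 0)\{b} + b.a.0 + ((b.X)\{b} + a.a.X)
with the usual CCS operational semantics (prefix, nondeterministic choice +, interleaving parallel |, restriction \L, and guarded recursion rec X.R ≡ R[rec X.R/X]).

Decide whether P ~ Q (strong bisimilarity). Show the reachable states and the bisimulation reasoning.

LTS(P): 4 reachable states
  s0 = rec X. (b.X)\{b} + a.a.X + ((0 + 0)\{b} + b.a.0) ⊢ —a→ s1, —b→ s2
  s1 = a.(rec X. (b.X)\{b} + a.a.X + ((0 + 0)\{b} + b.a.0)) ⊢ —a→ s0
  s2 = a.0 ⊢ —a→ s3
  s3 = 0 ⊢ (no moves)
LTS(Q): 4 reachable states
  t0 = rec X. (0 + 0)\{b} + b.a.0 + ((b.X)\{b} + a.a.X) ⊢ —a→ t1, —b→ t2
  t1 = a.(rec X. (0 + 0)\{b} + b.a.0 + ((b.X)\{b} + a.a.X)) ⊢ —a→ t0
  t2 = a.0 ⊢ —a→ t3
  t3 = 0 ⊢ (no moves)
Bisimilarity quotient blocks:
  B0 = {s0, t0}
  B1 = {s2, t2}
  B2 = {s3, t3}
  B3 = {s1, t1}
s0 ∈ B0, t0 ∈ B0 → same block

P ~ Q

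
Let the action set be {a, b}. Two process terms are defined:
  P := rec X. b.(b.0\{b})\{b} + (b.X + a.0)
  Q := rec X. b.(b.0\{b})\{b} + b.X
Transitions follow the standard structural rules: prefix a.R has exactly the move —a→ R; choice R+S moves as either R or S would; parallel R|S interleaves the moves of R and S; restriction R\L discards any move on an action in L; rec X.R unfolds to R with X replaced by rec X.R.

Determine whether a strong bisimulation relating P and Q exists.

NO

Reachable graph of P (3 states):
  m0 = rec X. b.(b.0\{b})\{b} + (b.X + a.0) has moves —a→ m1, —b→ m0, —b→ m2
  m1 = 0 has moves ∅
  m2 = (b.0\{b})\{b} has moves ∅
Reachable graph of Q (2 states):
  n0 = rec X. b.(b.0\{b})\{b} + b.X has moves —b→ n0, —b→ n1
  n1 = (b.0\{b})\{b} has moves ∅
Bisimilarity quotient blocks:
  B0 = {m0}
  B1 = {m1, m2, n1}
  B2 = {n0}
m0 ∈ B0, n0 ∈ B2 → different blocks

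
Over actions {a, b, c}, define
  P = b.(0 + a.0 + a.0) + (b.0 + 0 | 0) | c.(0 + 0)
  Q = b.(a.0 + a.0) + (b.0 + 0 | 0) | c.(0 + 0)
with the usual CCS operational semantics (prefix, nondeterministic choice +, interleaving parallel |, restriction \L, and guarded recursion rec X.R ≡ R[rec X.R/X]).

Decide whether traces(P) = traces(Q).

Reachable graph of P (6 states):
  s0 = b.(0 + a.0 + a.0) + (b.0 + 0 | 0) | c.(0 + 0) | --b--▸ s1, --b--▸ s2, --c--▸ s3
  s1 = 0 + a.0 + a.0 | --a--▸ s4
  s2 = 0 | c.(0 + 0) | --c--▸ s5
  s3 = (b.0 + 0 | 0) | (0 + 0) | --b--▸ s5
  s4 = 0 | (no moves)
  s5 = 0 | (0 + 0) | (no moves)
Reachable graph of Q (6 states):
  t0 = b.(a.0 + a.0) + (b.0 + 0 | 0) | c.(0 + 0) | --b--▸ t1, --b--▸ t2, --c--▸ t3
  t1 = 0 | c.(0 + 0) | --c--▸ t4
  t2 = a.0 + a.0 | --a--▸ t5
  t3 = (b.0 + 0 | 0) | (0 + 0) | --b--▸ t4
  t4 = 0 | (0 + 0) | (no moves)
  t5 = 0 | (no moves)
Partition-refinement fixed point:
  B0 = {s0, t0}
  B1 = {s2, t1}
  B2 = {s4, s5, t4, t5}
  B3 = {s1, t2}
  B4 = {s3, t3}
s0 ∈ B0, t0 ∈ B0 → same block
Bisimilar ⇒ trace-equivalent.

trace-equivalent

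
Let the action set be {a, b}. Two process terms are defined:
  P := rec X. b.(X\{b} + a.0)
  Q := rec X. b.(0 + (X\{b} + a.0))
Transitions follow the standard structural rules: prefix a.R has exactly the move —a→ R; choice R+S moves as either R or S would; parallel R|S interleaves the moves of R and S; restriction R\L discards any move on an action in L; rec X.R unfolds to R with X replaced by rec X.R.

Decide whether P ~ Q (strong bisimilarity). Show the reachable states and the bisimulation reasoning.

bisimilar

P's transition system — 3 states:
  u0 = rec X. b.(X\{b} + a.0) :: =b=> u1
  u1 = (rec X. b.(X\{b} + a.0))\{b} + a.0 :: =a=> u2
  u2 = 0 :: deadlocked
Q's transition system — 3 states:
  v0 = rec X. b.(0 + (X\{b} + a.0)) :: =b=> v1
  v1 = 0 + ((rec X. b.(0 + (X\{b} + a.0)))\{b} + a.0) :: =a=> v2
  v2 = 0 :: deadlocked
Bisimilarity quotient blocks:
  B0 = {u0, v0}
  B1 = {u1, v1}
  B2 = {u2, v2}
u0 ∈ B0, v0 ∈ B0 → same block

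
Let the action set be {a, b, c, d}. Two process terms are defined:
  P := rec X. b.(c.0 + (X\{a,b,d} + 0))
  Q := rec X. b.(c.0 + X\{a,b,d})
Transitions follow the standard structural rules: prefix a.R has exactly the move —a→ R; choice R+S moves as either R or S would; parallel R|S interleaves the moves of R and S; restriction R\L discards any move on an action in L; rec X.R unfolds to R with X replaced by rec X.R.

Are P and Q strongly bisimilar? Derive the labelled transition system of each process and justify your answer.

YES

P's transition system — 3 states:
  u0 = rec X. b.(c.0 + (X\{a,b,d} + 0)) → ··b··> u1
  u1 = c.0 + ((rec X. b.(c.0 + (X\{a,b,d} + 0)))\{a,b,d} + 0) → ··c··> u2
  u2 = 0 → (no moves)
Q's transition system — 3 states:
  v0 = rec X. b.(c.0 + X\{a,b,d}) → ··b··> v1
  v1 = c.0 + (rec X. b.(c.0 + X\{a,b,d}))\{a,b,d} → ··c··> v2
  v2 = 0 → (no moves)
Coarsest stable partition (strong bisimilarity classes):
  B0 = {u0, v0}
  B1 = {u1, v1}
  B2 = {u2, v2}
u0 ∈ B0, v0 ∈ B0 → same block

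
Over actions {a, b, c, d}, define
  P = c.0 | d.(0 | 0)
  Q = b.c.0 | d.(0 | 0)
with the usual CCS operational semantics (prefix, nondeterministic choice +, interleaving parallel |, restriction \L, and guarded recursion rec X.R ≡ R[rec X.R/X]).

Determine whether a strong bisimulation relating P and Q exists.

P's transition system — 4 states:
  u0 = c.0 | d.(0 | 0) has moves =c=> u1, =d=> u2
  u1 = 0 | d.(0 | 0) has moves =d=> u3
  u2 = c.0 | (0 | 0) has moves =c=> u3
  u3 = 0 | (0 | 0) has moves stopped
Q's transition system — 6 states:
  v0 = b.c.0 | d.(0 | 0) has moves =b=> v1, =d=> v2
  v1 = c.0 | d.(0 | 0) has moves =c=> v3, =d=> v4
  v2 = b.c.0 | (0 | 0) has moves =b=> v4
  v3 = 0 | d.(0 | 0) has moves =d=> v5
  v4 = c.0 | (0 | 0) has moves =c=> v5
  v5 = 0 | (0 | 0) has moves stopped
Bisimilarity quotient blocks:
  B0 = {u0, v1}
  B1 = {u1, v3}
  B2 = {u3, v5}
  B3 = {u2, v4}
  B4 = {v0}
  B5 = {v2}
u0 ∈ B0, v0 ∈ B4 → different blocks

P ≁ Q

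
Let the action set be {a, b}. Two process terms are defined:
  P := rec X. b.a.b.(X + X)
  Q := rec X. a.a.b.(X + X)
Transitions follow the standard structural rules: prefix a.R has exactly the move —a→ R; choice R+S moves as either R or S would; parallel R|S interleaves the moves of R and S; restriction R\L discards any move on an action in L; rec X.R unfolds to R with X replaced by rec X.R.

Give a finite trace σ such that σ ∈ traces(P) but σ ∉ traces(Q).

P's transition system — 4 states:
  m0 = rec X. b.a.b.(X + X) :: ··b··> m1
  m1 = a.b.((rec X. b.a.b.(X + X)) + (rec X. b.a.b.(X + X))) :: ··a··> m2
  m2 = b.((rec X. b.a.b.(X + X)) + (rec X. b.a.b.(X + X))) :: ··b··> m3
  m3 = (rec X. b.a.b.(X + X)) + (rec X. b.a.b.(X + X)) :: ··b··> m1
Q's transition system — 4 states:
  n0 = rec X. a.a.b.(X + X) :: ··a··> n1
  n1 = a.b.((rec X. a.a.b.(X + X)) + (rec X. a.a.b.(X + X))) :: ··a··> n2
  n2 = b.((rec X. a.a.b.(X + X)) + (rec X. a.a.b.(X + X))) :: ··b··> n3
  n3 = (rec X. a.a.b.(X + X)) + (rec X. a.a.b.(X + X)) :: ··a··> n1
Executing b from P (initial set {m0}):
  after b @ step 1: {m1}
  — P admits the full trace.
Executing b from Q (initial set {n0}):
  after b @ step 1: ∅  — Q cannot continue

b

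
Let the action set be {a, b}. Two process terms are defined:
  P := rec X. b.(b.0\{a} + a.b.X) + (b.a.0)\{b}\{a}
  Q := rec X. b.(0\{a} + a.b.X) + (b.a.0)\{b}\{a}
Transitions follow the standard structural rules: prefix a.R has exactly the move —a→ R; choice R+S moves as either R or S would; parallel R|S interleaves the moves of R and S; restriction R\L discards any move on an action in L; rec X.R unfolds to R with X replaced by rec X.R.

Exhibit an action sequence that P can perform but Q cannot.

P's transition system — 4 states:
  p0 = rec X. b.(b.0\{a} + a.b.X) + (b.a.0)\{b}\{a} has moves =b=> p1
  p1 = b.0\{a} + a.b.(rec X. b.(b.0\{a} + a.b.X) + (b.a.0)\{b}\{a}) has moves =a=> p2, =b=> p3
  p2 = b.(rec X. b.(b.0\{a} + a.b.X) + (b.a.0)\{b}\{a}) has moves =b=> p0
  p3 = 0\{a} has moves ∅
Q's transition system — 3 states:
  q0 = rec X. b.(0\{a} + a.b.X) + (b.a.0)\{b}\{a} has moves =b=> q1
  q1 = 0\{a} + a.b.(rec X. b.(0\{a} + a.b.X) + (b.a.0)\{b}\{a}) has moves =a=> q2
  q2 = b.(rec X. b.(0\{a} + a.b.X) + (b.a.0)\{b}\{a}) has moves =b=> q0
Executing bb from P (initial set {p0}):
  [1] b ⇒ {p1}
  [2] b ⇒ {p3}
  P completes σ.
Executing bb from Q (initial set {q0}):
  [1] b ⇒ {q1}
  [2] b ⇒ ∅ (Q stuck)

bb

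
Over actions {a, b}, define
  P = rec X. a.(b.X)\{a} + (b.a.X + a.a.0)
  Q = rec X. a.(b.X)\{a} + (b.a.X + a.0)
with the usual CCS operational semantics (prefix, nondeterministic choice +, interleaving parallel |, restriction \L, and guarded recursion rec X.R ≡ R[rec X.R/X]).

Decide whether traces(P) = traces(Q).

trace-distinct — witness ⟨aa⟩

LTS(P): 7 reachable states
  s0 = rec X. a.(b.X)\{a} + (b.a.X + a.a.0) :: -a-> s1, -a-> s2, -b-> s3
  s1 = (b.(rec X. a.(b.X)\{a} + (b.a.X + a.a.0)))\{a} :: -b-> s4
  s2 = a.0 :: -a-> s5
  s3 = a.(rec X. a.(b.X)\{a} + (b.a.X + a.a.0)) :: -a-> s0
  s4 = (rec X. a.(b.X)\{a} + (b.a.X + a.a.0))\{a} :: -b-> s6
  s5 = 0 :: deadlocked
  s6 = (a.(rec X. a.(b.X)\{a} + (b.a.X + a.a.0)))\{a} :: deadlocked
LTS(Q): 6 reachable states
  t0 = rec X. a.(b.X)\{a} + (b.a.X + a.0) :: -a-> t1, -a-> t2, -b-> t3
  t1 = (b.(rec X. a.(b.X)\{a} + (b.a.X + a.0)))\{a} :: -b-> t4
  t2 = 0 :: deadlocked
  t3 = a.(rec X. a.(b.X)\{a} + (b.a.X + a.0)) :: -a-> t0
  t4 = (rec X. a.(b.X)\{a} + (b.a.X + a.0))\{a} :: -b-> t5
  t5 = (a.(rec X. a.(b.X)\{a} + (b.a.X + a.0)))\{a} :: deadlocked
Run σ = ⟨aa⟩ on P: start {s0}
  after a @ step 1: {s1, s2}
  after a @ step 2: {s5}
  ✓ P
Run σ = ⟨aa⟩ on Q: start {t0}
  after a @ step 1: {t1, t2}
  after a @ step 2: ∅  — Q cannot continue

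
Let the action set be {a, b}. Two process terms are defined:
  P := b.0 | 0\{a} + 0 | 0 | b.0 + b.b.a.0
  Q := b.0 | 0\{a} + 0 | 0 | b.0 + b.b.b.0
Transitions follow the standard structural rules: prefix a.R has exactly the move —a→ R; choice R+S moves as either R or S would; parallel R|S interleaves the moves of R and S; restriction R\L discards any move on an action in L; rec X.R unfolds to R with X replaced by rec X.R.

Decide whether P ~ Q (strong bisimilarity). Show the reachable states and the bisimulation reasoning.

P ≁ Q

Reachable graph of P (6 states):
  s0 = b.0 | 0\{a} + 0 | 0 | b.0 + b.b.a.0 | --b--▸ s1, --b--▸ s2, --b--▸ s3
  s1 = 0 | 0 | 0 | deadlocked
  s2 = 0 | 0\{a} | deadlocked
  s3 = b.a.0 | --b--▸ s4
  s4 = a.0 | --a--▸ s5
  s5 = 0 | deadlocked
Reachable graph of Q (6 states):
  t0 = b.0 | 0\{a} + 0 | 0 | b.0 + b.b.b.0 | --b--▸ t1, --b--▸ t2, --b--▸ t3
  t1 = 0 | 0 | 0 | deadlocked
  t2 = 0 | 0\{a} | deadlocked
  t3 = b.b.0 | --b--▸ t4
  t4 = b.0 | --b--▸ t5
  t5 = 0 | deadlocked
Coarsest stable partition (strong bisimilarity classes):
  B0 = {s0}
  B1 = {s3}
  B2 = {s4}
  B3 = {s1, s2, s5, t1, t2, t5}
  B4 = {t0}
  B5 = {t3}
  B6 = {t4}
s0 ∈ B0, t0 ∈ B4 → different blocks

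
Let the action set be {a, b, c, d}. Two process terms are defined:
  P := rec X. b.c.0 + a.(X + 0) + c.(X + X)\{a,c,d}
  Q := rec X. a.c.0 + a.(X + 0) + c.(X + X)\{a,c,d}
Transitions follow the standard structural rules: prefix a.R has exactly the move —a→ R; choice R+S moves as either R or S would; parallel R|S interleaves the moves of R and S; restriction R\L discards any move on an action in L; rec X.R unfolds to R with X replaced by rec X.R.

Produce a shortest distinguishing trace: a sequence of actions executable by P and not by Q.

LTS(P): 6 reachable states
  m0 = rec X. b.c.0 + a.(X + 0) + c.(X + X)\{a,c,d} | -a-> m1, -b-> m2, -c-> m3
  m1 = (rec X. b.c.0 + a.(X + 0) + c.(X + X)\{a,c,d}) + 0 | -a-> m1, -b-> m2, -c-> m3
  m2 = c.0 | -c-> m4
  m3 = ((rec X. b.c.0 + a.(X + 0) + c.(X + X)\{a,c,d}) + (rec X. b.c.0 + a.(X + 0) + c.(X + X)\{a,c,d}))\{a,c,d} | -b-> m5
  m4 = 0 | ·
  m5 = (c.0)\{a,c,d} | ·
LTS(Q): 5 reachable states
  n0 = rec X. a.c.0 + a.(X + 0) + c.(X + X)\{a,c,d} | -a-> n1, -a-> n2, -c-> n3
  n1 = (rec X. a.c.0 + a.(X + 0) + c.(X + X)\{a,c,d}) + 0 | -a-> n1, -a-> n2, -c-> n3
  n2 = c.0 | -c-> n4
  n3 = ((rec X. a.c.0 + a.(X + 0) + c.(X + X)\{a,c,d}) + (rec X. a.c.0 + a.(X + 0) + c.(X + X)\{a,c,d}))\{a,c,d} | ·
  n4 = 0 | ·
Trace ⟨b⟩ through P, begin at {m0}:
  [1] b ⇒ {m2}
  — P admits the full trace.
Trace ⟨b⟩ through Q, begin at {n0}:
  [1] b ⇒ no successor for Q

b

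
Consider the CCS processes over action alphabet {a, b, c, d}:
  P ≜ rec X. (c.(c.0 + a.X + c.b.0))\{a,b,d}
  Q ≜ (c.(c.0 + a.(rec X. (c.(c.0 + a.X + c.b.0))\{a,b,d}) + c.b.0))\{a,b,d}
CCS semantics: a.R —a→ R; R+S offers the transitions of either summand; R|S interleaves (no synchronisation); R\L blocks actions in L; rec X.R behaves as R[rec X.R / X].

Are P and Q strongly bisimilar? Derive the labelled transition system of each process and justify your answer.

P's transition system — 4 states:
  s0 = rec X. (c.(c.0 + a.X + c.b.0))\{a,b,d} | =c=> s1
  s1 = (c.0 + a.(rec X. (c.(c.0 + a.X + c.b.0))\{a,b,d}) + c.b.0)\{a,b,d} | =c=> s2, =c=> s3
  s2 = (b.0)\{a,b,d} | ·
  s3 = 0\{a,b,d} | ·
Q's transition system — 4 states:
  t0 = (c.(c.0 + a.(rec X. (c.(c.0 + a.X + c.b.0))\{a,b,d}) + c.b.0))\{a,b,d} | =c=> t1
  t1 = (c.0 + a.(rec X. (c.(c.0 + a.X + c.b.0))\{a,b,d}) + c.b.0)\{a,b,d} | =c=> t2, =c=> t3
  t2 = (b.0)\{a,b,d} | ·
  t3 = 0\{a,b,d} | ·
Coarsest stable partition (strong bisimilarity classes):
  B0 = {s0, t0}
  B1 = {s1, t1}
  B2 = {s2, s3, t2, t3}
s0 ∈ B0, t0 ∈ B0 → same block

YES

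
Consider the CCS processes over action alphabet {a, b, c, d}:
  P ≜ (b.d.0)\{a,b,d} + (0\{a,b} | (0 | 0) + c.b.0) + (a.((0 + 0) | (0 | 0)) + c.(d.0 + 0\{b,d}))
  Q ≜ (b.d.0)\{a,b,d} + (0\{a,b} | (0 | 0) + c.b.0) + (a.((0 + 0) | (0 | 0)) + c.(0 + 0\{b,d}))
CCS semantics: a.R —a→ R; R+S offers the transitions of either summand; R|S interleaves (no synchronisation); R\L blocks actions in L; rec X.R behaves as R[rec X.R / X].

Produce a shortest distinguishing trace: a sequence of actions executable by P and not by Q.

P's transition system — 5 states:
  p0 = (b.d.0)\{a,b,d} + (0\{a,b} | (0 | 0) + c.b.0) + (a.((0 + 0) | (0 | 0)) + c.(d.0 + 0\{b,d})) ⊢ —a→ p1, —c→ p2, —c→ p3
  p1 = (0 + 0) | (0 | 0) ⊢ (no moves)
  p2 = b.0 ⊢ —b→ p4
  p3 = d.0 + 0\{b,d} ⊢ —d→ p4
  p4 = 0 ⊢ (no moves)
Q's transition system — 5 states:
  q0 = (b.d.0)\{a,b,d} + (0\{a,b} | (0 | 0) + c.b.0) + (a.((0 + 0) | (0 | 0)) + c.(0 + 0\{b,d})) ⊢ —a→ q1, —c→ q2, —c→ q3
  q1 = (0 + 0) | (0 | 0) ⊢ (no moves)
  q2 = 0 + 0\{b,d} ⊢ (no moves)
  q3 = b.0 ⊢ —b→ q4
  q4 = 0 ⊢ (no moves)
Run σ = ⟨cd⟩ on P: start {p0}
  step 1 (c): {p2, p3}
  step 2 (d): {p4}
  ✓ P
Run σ = ⟨cd⟩ on Q: start {q0}
  step 1 (c): {q2, q3}
  step 2 (d): ∅ (Q stuck)

cd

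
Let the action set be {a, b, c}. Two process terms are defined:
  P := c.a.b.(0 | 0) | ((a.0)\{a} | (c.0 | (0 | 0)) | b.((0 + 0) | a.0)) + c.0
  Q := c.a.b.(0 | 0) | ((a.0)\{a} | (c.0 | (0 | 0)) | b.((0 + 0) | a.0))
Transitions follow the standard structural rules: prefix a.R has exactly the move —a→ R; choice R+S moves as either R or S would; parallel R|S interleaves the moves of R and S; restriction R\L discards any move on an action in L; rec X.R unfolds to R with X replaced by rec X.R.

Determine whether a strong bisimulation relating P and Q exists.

P's transition system — 25 states:
  u0 = c.a.b.(0 | 0) | ((a.0)\{a} | (c.0 | (0 | 0)) | b.((0 + 0) | a.0)) + c.0 ⊢ --b--▸ u1, --c--▸ u2, --c--▸ u3, --c--▸ u4
  u1 = c.a.b.(0 | 0) | ((a.0)\{a} | (c.0 | (0 | 0)) | ((0 + 0) | a.0)) ⊢ --a--▸ u5, --c--▸ u6, --c--▸ u7
  u2 = 0 ⊢ stopped
  u3 = a.b.(0 | 0) | ((a.0)\{a} | (c.0 | (0 | 0)) | b.((0 + 0) | a.0)) ⊢ --a--▸ u8, --b--▸ u6, --c--▸ u9
  u4 = c.a.b.(0 | 0) | ((a.0)\{a} | (0 | (0 | 0)) | b.((0 + 0) | a.0)) ⊢ --b--▸ u7, --c--▸ u9
  u5 = c.a.b.(0 | 0) | ((a.0)\{a} | (c.0 | (0 | 0)) | ((0 + 0) | 0)) ⊢ --c--▸ u10, --c--▸ u11
  u6 = a.b.(0 | 0) | ((a.0)\{a} | (c.0 | (0 | 0)) | ((0 + 0) | a.0)) ⊢ --a--▸ u10, --a--▸ u12, --c--▸ u13
  u7 = c.a.b.(0 | 0) | ((a.0)\{a} | (0 | (0 | 0)) | ((0 + 0) | a.0)) ⊢ --a--▸ u11, --c--▸ u13
  u8 = b.(0 | 0) | ((a.0)\{a} | (c.0 | (0 | 0)) | b.((0 + 0) | a.0)) ⊢ --b--▸ u12, --b--▸ u14, --c--▸ u15
  u9 = a.b.(0 | 0) | ((a.0)\{a} | (0 | (0 | 0)) | b.((0 + 0) | a.0)) ⊢ --a--▸ u15, --b--▸ u13
  u10 = a.b.(0 | 0) | ((a.0)\{a} | (c.0 | (0 | 0)) | ((0 + 0) | 0)) ⊢ --a--▸ u16, --c--▸ u17
  u11 = c.a.b.(0 | 0) | ((a.0)\{a} | (0 | (0 | 0)) | ((0 + 0) | 0)) ⊢ --c--▸ u17
  u12 = b.(0 | 0) | ((a.0)\{a} | (c.0 | (0 | 0)) | ((0 + 0) | a.0)) ⊢ --a--▸ u16, --b--▸ u18, --c--▸ u19
  u13 = a.b.(0 | 0) | ((a.0)\{a} | (0 | (0 | 0)) | ((0 + 0) | a.0)) ⊢ --a--▸ u17, --a--▸ u19
  u14 = 0 | 0 | ((a.0)\{a} | (c.0 | (0 | 0)) | b.((0 + 0) | a.0)) ⊢ --b--▸ u18, --c--▸ u20
  u15 = b.(0 | 0) | ((a.0)\{a} | (0 | (0 | 0)) | b.((0 + 0) | a.0)) ⊢ --b--▸ u19, --b--▸ u20
  u16 = b.(0 | 0) | ((a.0)\{a} | (c.0 | (0 | 0)) | ((0 + 0) | 0)) ⊢ --b--▸ u21, --c--▸ u22
  u17 = a.b.(0 | 0) | ((a.0)\{a} | (0 | (0 | 0)) | ((0 + 0) | 0)) ⊢ --a--▸ u22
  u18 = 0 | 0 | ((a.0)\{a} | (c.0 | (0 | 0)) | ((0 + 0) | a.0)) ⊢ --a--▸ u21, --c--▸ u23
  u19 = b.(0 | 0) | ((a.0)\{a} | (0 | (0 | 0)) | ((0 + 0) | a.0)) ⊢ --a--▸ u22, --b--▸ u23
  u20 = 0 | 0 | ((a.0)\{a} | (0 | (0 | 0)) | b.((0 + 0) | a.0)) ⊢ --b--▸ u23
  u21 = 0 | 0 | ((a.0)\{a} | (c.0 | (0 | 0)) | ((0 + 0) | 0)) ⊢ --c--▸ u24
  u22 = b.(0 | 0) | ((a.0)\{a} | (0 | (0 | 0)) | ((0 + 0) | 0)) ⊢ --b--▸ u24
  u23 = 0 | 0 | ((a.0)\{a} | (0 | (0 | 0)) | ((0 + 0) | a.0)) ⊢ --a--▸ u24
  u24 = 0 | 0 | ((a.0)\{a} | (0 | (0 | 0)) | ((0 + 0) | 0)) ⊢ stopped
Q's transition system — 24 states:
  v0 = c.a.b.(0 | 0) | ((a.0)\{a} | (c.0 | (0 | 0)) | b.((0 + 0) | a.0)) ⊢ --b--▸ v1, --c--▸ v2, --c--▸ v3
  v1 = c.a.b.(0 | 0) | ((a.0)\{a} | (c.0 | (0 | 0)) | ((0 + 0) | a.0)) ⊢ --a--▸ v4, --c--▸ v5, --c--▸ v6
  v2 = a.b.(0 | 0) | ((a.0)\{a} | (c.0 | (0 | 0)) | b.((0 + 0) | a.0)) ⊢ --a--▸ v7, --b--▸ v5, --c--▸ v8
  v3 = c.a.b.(0 | 0) | ((a.0)\{a} | (0 | (0 | 0)) | b.((0 + 0) | a.0)) ⊢ --b--▸ v6, --c--▸ v8
  v4 = c.a.b.(0 | 0) | ((a.0)\{a} | (c.0 | (0 | 0)) | ((0 + 0) | 0)) ⊢ --c--▸ v10, --c--▸ v9
  v5 = a.b.(0 | 0) | ((a.0)\{a} | (c.0 | (0 | 0)) | ((0 + 0) | a.0)) ⊢ --a--▸ v11, --a--▸ v9, --c--▸ v12
  v6 = c.a.b.(0 | 0) | ((a.0)\{a} | (0 | (0 | 0)) | ((0 + 0) | a.0)) ⊢ --a--▸ v10, --c--▸ v12
  v7 = b.(0 | 0) | ((a.0)\{a} | (c.0 | (0 | 0)) | b.((0 + 0) | a.0)) ⊢ --b--▸ v11, --b--▸ v13, --c--▸ v14
  v8 = a.b.(0 | 0) | ((a.0)\{a} | (0 | (0 | 0)) | b.((0 + 0) | a.0)) ⊢ --a--▸ v14, --b--▸ v12
  v9 = a.b.(0 | 0) | ((a.0)\{a} | (c.0 | (0 | 0)) | ((0 + 0) | 0)) ⊢ --a--▸ v15, --c--▸ v16
  v10 = c.a.b.(0 | 0) | ((a.0)\{a} | (0 | (0 | 0)) | ((0 + 0) | 0)) ⊢ --c--▸ v16
  v11 = b.(0 | 0) | ((a.0)\{a} | (c.0 | (0 | 0)) | ((0 + 0) | a.0)) ⊢ --a--▸ v15, --b--▸ v17, --c--▸ v18
  v12 = a.b.(0 | 0) | ((a.0)\{a} | (0 | (0 | 0)) | ((0 + 0) | a.0)) ⊢ --a--▸ v16, --a--▸ v18
  v13 = 0 | 0 | ((a.0)\{a} | (c.0 | (0 | 0)) | b.((0 + 0) | a.0)) ⊢ --b--▸ v17, --c--▸ v19
  v14 = b.(0 | 0) | ((a.0)\{a} | (0 | (0 | 0)) | b.((0 + 0) | a.0)) ⊢ --b--▸ v18, --b--▸ v19
  v15 = b.(0 | 0) | ((a.0)\{a} | (c.0 | (0 | 0)) | ((0 + 0) | 0)) ⊢ --b--▸ v20, --c--▸ v21
  v16 = a.b.(0 | 0) | ((a.0)\{a} | (0 | (0 | 0)) | ((0 + 0) | 0)) ⊢ --a--▸ v21
  v17 = 0 | 0 | ((a.0)\{a} | (c.0 | (0 | 0)) | ((0 + 0) | a.0)) ⊢ --a--▸ v20, --c--▸ v22
  v18 = b.(0 | 0) | ((a.0)\{a} | (0 | (0 | 0)) | ((0 + 0) | a.0)) ⊢ --a--▸ v21, --b--▸ v22
  v19 = 0 | 0 | ((a.0)\{a} | (0 | (0 | 0)) | b.((0 + 0) | a.0)) ⊢ --b--▸ v22
  v20 = 0 | 0 | ((a.0)\{a} | (c.0 | (0 | 0)) | ((0 + 0) | 0)) ⊢ --c--▸ v23
  v21 = b.(0 | 0) | ((a.0)\{a} | (0 | (0 | 0)) | ((0 + 0) | 0)) ⊢ --b--▸ v23
  v22 = 0 | 0 | ((a.0)\{a} | (0 | (0 | 0)) | ((0 + 0) | a.0)) ⊢ --a--▸ v23
  v23 = 0 | 0 | ((a.0)\{a} | (0 | (0 | 0)) | ((0 + 0) | 0)) ⊢ stopped
Partition-refinement fixed point:
  B0 = {u0}
  B1 = {u1, v1}
  B2 = {u5, v4}
  B3 = {u11, v10}
  B4 = {u17, v16}
  B5 = {u22, v21}
  B6 = {u2, u24, v23}
  B7 = {u10, v9}
  B8 = {u16, v15}
  B9 = {u21, v20}
  B10 = {u6, v5}
  B11 = {u13, v12}
  B12 = {u19, v18}
  B13 = {u23, v22}
  B14 = {u12, v11}
  B15 = {u18, v17}
  B16 = {u7, v6}
  B17 = {u3, v2}
  B18 = {u9, v8}
  B19 = {u15, v14}
  B20 = {u20, v19}
  B21 = {u8, v7}
  B22 = {u14, v13}
  B23 = {u4, v3}
  B24 = {v0}
u0 ∈ B0, v0 ∈ B24 → different blocks

NO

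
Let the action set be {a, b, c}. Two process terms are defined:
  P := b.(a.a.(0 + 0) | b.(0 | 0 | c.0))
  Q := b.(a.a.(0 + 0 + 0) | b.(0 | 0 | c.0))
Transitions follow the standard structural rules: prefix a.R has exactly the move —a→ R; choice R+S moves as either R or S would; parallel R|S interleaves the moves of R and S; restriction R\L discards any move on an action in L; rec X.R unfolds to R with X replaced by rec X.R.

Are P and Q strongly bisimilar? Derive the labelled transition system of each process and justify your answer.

YES

P's transition system — 10 states:
  p0 = b.(a.a.(0 + 0) | b.(0 | 0 | c.0)) has moves ··b··> p1
  p1 = a.a.(0 + 0) | b.(0 | 0 | c.0) has moves ··a··> p2, ··b··> p3
  p2 = a.(0 + 0) | b.(0 | 0 | c.0) has moves ··a··> p4, ··b··> p5
  p3 = a.a.(0 + 0) | (0 | 0 | c.0) has moves ··a··> p5, ··c··> p6
  p4 = (0 + 0) | b.(0 | 0 | c.0) has moves ··b··> p7
  p5 = a.(0 + 0) | (0 | 0 | c.0) has moves ··a··> p7, ··c··> p8
  p6 = a.a.(0 + 0) | (0 | 0 | 0) has moves ··a··> p8
  p7 = (0 + 0) | (0 | 0 | c.0) has moves ··c··> p9
  p8 = a.(0 + 0) | (0 | 0 | 0) has moves ··a··> p9
  p9 = (0 + 0) | (0 | 0 | 0) has moves ∅
Q's transition system — 10 states:
  q0 = b.(a.a.(0 + 0 + 0) | b.(0 | 0 | c.0)) has moves ··b··> q1
  q1 = a.a.(0 + 0 + 0) | b.(0 | 0 | c.0) has moves ··a··> q2, ··b··> q3
  q2 = a.(0 + 0 + 0) | b.(0 | 0 | c.0) has moves ··a··> q4, ··b··> q5
  q3 = a.a.(0 + 0 + 0) | (0 | 0 | c.0) has moves ··a··> q5, ··c··> q6
  q4 = (0 + 0 + 0) | b.(0 | 0 | c.0) has moves ··b··> q7
  q5 = a.(0 + 0 + 0) | (0 | 0 | c.0) has moves ··a··> q7, ··c··> q8
  q6 = a.a.(0 + 0 + 0) | (0 | 0 | 0) has moves ··a··> q8
  q7 = (0 + 0 + 0) | (0 | 0 | c.0) has moves ··c··> q9
  q8 = a.(0 + 0 + 0) | (0 | 0 | 0) has moves ··a··> q9
  q9 = (0 + 0 + 0) | (0 | 0 | 0) has moves ∅
Partition-refinement fixed point:
  B0 = {p0, q0}
  B1 = {p1, q1}
  B2 = {p2, q2}
  B3 = {p5, q5}
  B4 = {p8, q8}
  B5 = {p9, q9}
  B6 = {p7, q7}
  B7 = {p4, q4}
  B8 = {p3, q3}
  B9 = {p6, q6}
p0 ∈ B0, q0 ∈ B0 → same block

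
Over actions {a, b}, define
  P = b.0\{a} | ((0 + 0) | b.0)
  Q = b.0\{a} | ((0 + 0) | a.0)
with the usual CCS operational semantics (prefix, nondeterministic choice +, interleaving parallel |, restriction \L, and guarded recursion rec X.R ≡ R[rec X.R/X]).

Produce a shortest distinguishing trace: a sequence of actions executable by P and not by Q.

LTS(P): 4 reachable states
  p0 = b.0\{a} | ((0 + 0) | b.0) | --b--▸ p1, --b--▸ p2
  p1 = 0\{a} | ((0 + 0) | b.0) | --b--▸ p3
  p2 = b.0\{a} | ((0 + 0) | 0) | --b--▸ p3
  p3 = 0\{a} | ((0 + 0) | 0) | (no moves)
LTS(Q): 4 reachable states
  q0 = b.0\{a} | ((0 + 0) | a.0) | --a--▸ q1, --b--▸ q2
  q1 = b.0\{a} | ((0 + 0) | 0) | --b--▸ q3
  q2 = 0\{a} | ((0 + 0) | a.0) | --a--▸ q3
  q3 = 0\{a} | ((0 + 0) | 0) | (no moves)
Run σ = ⟨bb⟩ on P: start {p0}
  [1] b ⇒ {p1, p2}
  [2] b ⇒ {p3}
  P completes σ.
Run σ = ⟨bb⟩ on Q: start {q0}
  [1] b ⇒ {q2}
  [2] b ⇒ ∅ (Q stuck)

bb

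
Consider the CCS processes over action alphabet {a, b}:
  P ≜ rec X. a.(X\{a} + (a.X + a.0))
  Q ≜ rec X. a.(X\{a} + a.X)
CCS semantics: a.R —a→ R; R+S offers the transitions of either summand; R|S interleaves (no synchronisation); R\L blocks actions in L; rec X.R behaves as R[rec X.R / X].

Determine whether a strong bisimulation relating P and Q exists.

NO

LTS(P): 3 reachable states
  u0 = rec X. a.(X\{a} + (a.X + a.0)) ⊢ =a=> u1
  u1 = (rec X. a.(X\{a} + (a.X + a.0)))\{a} + (a.(rec X. a.(X\{a} + (a.X + a.0))) + a.0) ⊢ =a=> u0, =a=> u2
  u2 = 0 ⊢ ∅
LTS(Q): 2 reachable states
  v0 = rec X. a.(X\{a} + a.X) ⊢ =a=> v1
  v1 = (rec X. a.(X\{a} + a.X))\{a} + a.(rec X. a.(X\{a} + a.X)) ⊢ =a=> v0
Bisimilarity quotient blocks:
  B0 = {u0}
  B1 = {u1}
  B2 = {u2}
  B3 = {v0, v1}
u0 ∈ B0, v0 ∈ B3 → different blocks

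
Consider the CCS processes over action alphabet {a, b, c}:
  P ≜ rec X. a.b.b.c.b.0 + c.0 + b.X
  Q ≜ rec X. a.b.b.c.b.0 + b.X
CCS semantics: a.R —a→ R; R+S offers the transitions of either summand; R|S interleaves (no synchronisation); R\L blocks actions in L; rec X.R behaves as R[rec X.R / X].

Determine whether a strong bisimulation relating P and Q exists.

not bisimilar

LTS(P): 6 reachable states
  p0 = rec X. a.b.b.c.b.0 + c.0 + b.X → —a→ p1, —b→ p0, —c→ p2
  p1 = b.b.c.b.0 → —b→ p3
  p2 = 0 → (no moves)
  p3 = b.c.b.0 → —b→ p4
  p4 = c.b.0 → —c→ p5
  p5 = b.0 → —b→ p2
LTS(Q): 6 reachable states
  q0 = rec X. a.b.b.c.b.0 + b.X → —a→ q1, —b→ q0
  q1 = b.b.c.b.0 → —b→ q2
  q2 = b.c.b.0 → —b→ q3
  q3 = c.b.0 → —c→ q4
  q4 = b.0 → —b→ q5
  q5 = 0 → (no moves)
Bisimilarity quotient blocks:
  B0 = {p0}
  B1 = {p1, q1}
  B2 = {p3, q2}
  B3 = {p4, q3}
  B4 = {p5, q4}
  B5 = {p2, q5}
  B6 = {q0}
p0 ∈ B0, q0 ∈ B6 → different blocks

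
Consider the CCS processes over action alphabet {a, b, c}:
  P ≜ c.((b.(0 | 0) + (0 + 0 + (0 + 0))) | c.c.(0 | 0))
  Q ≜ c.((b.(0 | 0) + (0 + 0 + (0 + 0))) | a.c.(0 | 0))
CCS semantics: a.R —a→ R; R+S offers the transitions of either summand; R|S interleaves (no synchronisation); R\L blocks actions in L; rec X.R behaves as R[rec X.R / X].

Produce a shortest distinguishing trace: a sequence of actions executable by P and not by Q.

P's transition system — 7 states:
  s0 = c.((b.(0 | 0) + (0 + 0 + (0 + 0))) | c.c.(0 | 0)) | --c--▸ s1
  s1 = (b.(0 | 0) + (0 + 0 + (0 + 0))) | c.c.(0 | 0) | --b--▸ s2, --c--▸ s3
  s2 = 0 | 0 | c.c.(0 | 0) | --c--▸ s4
  s3 = (b.(0 | 0) + (0 + 0 + (0 + 0))) | c.(0 | 0) | --b--▸ s4, --c--▸ s5
  s4 = 0 | 0 | c.(0 | 0) | --c--▸ s6
  s5 = (b.(0 | 0) + (0 + 0 + (0 + 0))) | (0 | 0) | --b--▸ s6
  s6 = 0 | 0 | (0 | 0) | ·
Q's transition system — 7 states:
  t0 = c.((b.(0 | 0) + (0 + 0 + (0 + 0))) | a.c.(0 | 0)) | --c--▸ t1
  t1 = (b.(0 | 0) + (0 + 0 + (0 + 0))) | a.c.(0 | 0) | --a--▸ t2, --b--▸ t3
  t2 = (b.(0 | 0) + (0 + 0 + (0 + 0))) | c.(0 | 0) | --b--▸ t4, --c--▸ t5
  t3 = 0 | 0 | a.c.(0 | 0) | --a--▸ t4
  t4 = 0 | 0 | c.(0 | 0) | --c--▸ t6
  t5 = (b.(0 | 0) + (0 + 0 + (0 + 0))) | (0 | 0) | --b--▸ t6
  t6 = 0 | 0 | (0 | 0) | ·
Trace ⟨cc⟩ through P, begin at {s0}:
  step 1 (c): {s1}
  step 2 (c): {s3}
  ✓ P
Trace ⟨cc⟩ through Q, begin at {t0}:
  step 1 (c): {t1}
  step 2 (c): ∅  — Q cannot continue

cc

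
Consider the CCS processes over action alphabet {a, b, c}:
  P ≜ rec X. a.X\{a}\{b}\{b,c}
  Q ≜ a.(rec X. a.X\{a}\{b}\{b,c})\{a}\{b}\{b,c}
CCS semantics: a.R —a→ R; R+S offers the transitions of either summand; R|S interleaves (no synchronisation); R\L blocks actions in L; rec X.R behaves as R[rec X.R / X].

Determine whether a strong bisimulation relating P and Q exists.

YES

LTS(P): 2 reachable states
  u0 = rec X. a.X\{a}\{b}\{b,c} has moves -a-> u1
  u1 = (rec X. a.X\{a}\{b}\{b,c})\{a}\{b}\{b,c} has moves ∅
LTS(Q): 2 reachable states
  v0 = a.(rec X. a.X\{a}\{b}\{b,c})\{a}\{b}\{b,c} has moves -a-> v1
  v1 = (rec X. a.X\{a}\{b}\{b,c})\{a}\{b}\{b,c} has moves ∅
Partition-refinement fixed point:
  B0 = {u0, v0}
  B1 = {u1, v1}
u0 ∈ B0, v0 ∈ B0 → same block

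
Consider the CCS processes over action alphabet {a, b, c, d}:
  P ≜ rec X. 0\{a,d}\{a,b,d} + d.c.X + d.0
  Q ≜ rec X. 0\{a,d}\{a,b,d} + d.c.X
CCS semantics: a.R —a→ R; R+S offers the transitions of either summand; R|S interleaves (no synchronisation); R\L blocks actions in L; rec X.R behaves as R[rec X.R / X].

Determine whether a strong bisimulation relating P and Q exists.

P ≁ Q

LTS(P): 3 reachable states
  m0 = rec X. 0\{a,d}\{a,b,d} + d.c.X + d.0 ⊢ —d→ m1, —d→ m2
  m1 = 0 ⊢ (no moves)
  m2 = c.(rec X. 0\{a,d}\{a,b,d} + d.c.X + d.0) ⊢ —c→ m0
LTS(Q): 2 reachable states
  n0 = rec X. 0\{a,d}\{a,b,d} + d.c.X ⊢ —d→ n1
  n1 = c.(rec X. 0\{a,d}\{a,b,d} + d.c.X) ⊢ —c→ n0
Bisimilarity quotient blocks:
  B0 = {m0}
  B1 = {m2}
  B2 = {m1}
  B3 = {n0}
  B4 = {n1}
m0 ∈ B0, n0 ∈ B3 → different blocks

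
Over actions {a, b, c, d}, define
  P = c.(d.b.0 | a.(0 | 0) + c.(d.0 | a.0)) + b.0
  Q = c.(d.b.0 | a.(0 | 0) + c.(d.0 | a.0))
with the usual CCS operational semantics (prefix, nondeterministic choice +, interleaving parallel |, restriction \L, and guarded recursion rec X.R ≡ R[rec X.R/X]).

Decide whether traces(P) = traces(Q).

NO — witness ⟨b⟩

Reachable graph of P (12 states):
  u0 = c.(d.b.0 | a.(0 | 0) + c.(d.0 | a.0)) + b.0 ⊢ --b--▸ u1, --c--▸ u2
  u1 = 0 ⊢ ∅
  u2 = d.b.0 | a.(0 | 0) + c.(d.0 | a.0) ⊢ --a--▸ u3, --c--▸ u4, --d--▸ u5
  u3 = d.b.0 | (0 | 0) ⊢ --d--▸ u6
  u4 = d.0 | a.0 ⊢ --a--▸ u7, --d--▸ u8
  u5 = b.0 | a.(0 | 0) ⊢ --a--▸ u6, --b--▸ u9
  u6 = b.0 | (0 | 0) ⊢ --b--▸ u10
  u7 = d.0 | 0 ⊢ --d--▸ u11
  u8 = 0 | a.0 ⊢ --a--▸ u11
  u9 = 0 | a.(0 | 0) ⊢ --a--▸ u10
  u10 = 0 | (0 | 0) ⊢ ∅
  u11 = 0 | 0 ⊢ ∅
Reachable graph of Q (11 states):
  v0 = c.(d.b.0 | a.(0 | 0) + c.(d.0 | a.0)) ⊢ --c--▸ v1
  v1 = d.b.0 | a.(0 | 0) + c.(d.0 | a.0) ⊢ --a--▸ v2, --c--▸ v3, --d--▸ v4
  v2 = d.b.0 | (0 | 0) ⊢ --d--▸ v5
  v3 = d.0 | a.0 ⊢ --a--▸ v6, --d--▸ v7
  v4 = b.0 | a.(0 | 0) ⊢ --a--▸ v5, --b--▸ v8
  v5 = b.0 | (0 | 0) ⊢ --b--▸ v9
  v6 = d.0 | 0 ⊢ --d--▸ v10
  v7 = 0 | a.0 ⊢ --a--▸ v10
  v8 = 0 | a.(0 | 0) ⊢ --a--▸ v9
  v9 = 0 | (0 | 0) ⊢ ∅
  v10 = 0 | 0 ⊢ ∅
Executing b from P (initial set {u0}):
  after b @ step 1: {u1}
  P completes σ.
Executing b from Q (initial set {v0}):
  after b @ step 1: ∅  — Q cannot continue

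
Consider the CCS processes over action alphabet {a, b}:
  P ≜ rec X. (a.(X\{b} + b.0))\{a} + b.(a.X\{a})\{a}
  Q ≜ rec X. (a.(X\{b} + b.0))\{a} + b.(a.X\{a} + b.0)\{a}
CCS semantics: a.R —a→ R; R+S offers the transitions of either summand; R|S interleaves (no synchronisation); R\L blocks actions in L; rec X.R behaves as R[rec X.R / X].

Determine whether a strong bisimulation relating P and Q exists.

Reachable graph of P (2 states):
  m0 = rec X. (a.(X\{b} + b.0))\{a} + b.(a.X\{a})\{a} :: =b=> m1
  m1 = (a.(rec X. (a.(X\{b} + b.0))\{a} + b.(a.X\{a})\{a})\{a})\{a} :: deadlocked
Reachable graph of Q (3 states):
  n0 = rec X. (a.(X\{b} + b.0))\{a} + b.(a.X\{a} + b.0)\{a} :: =b=> n1
  n1 = (a.(rec X. (a.(X\{b} + b.0))\{a} + b.(a.X\{a} + b.0)\{a})\{a} + b.0)\{a} :: =b=> n2
  n2 = 0\{a} :: deadlocked
Partition-refinement fixed point:
  B0 = {m0, n1}
  B1 = {m1, n2}
  B2 = {n0}
m0 ∈ B0, n0 ∈ B2 → different blocks

NO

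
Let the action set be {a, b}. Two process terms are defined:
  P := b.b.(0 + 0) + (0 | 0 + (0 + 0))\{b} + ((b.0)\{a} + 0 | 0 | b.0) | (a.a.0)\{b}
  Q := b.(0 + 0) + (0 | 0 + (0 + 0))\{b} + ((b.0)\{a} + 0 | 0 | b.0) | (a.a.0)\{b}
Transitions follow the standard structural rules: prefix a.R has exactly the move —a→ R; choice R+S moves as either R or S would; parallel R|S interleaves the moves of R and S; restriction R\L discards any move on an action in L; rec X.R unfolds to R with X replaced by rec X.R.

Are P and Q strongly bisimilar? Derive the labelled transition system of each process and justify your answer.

LTS(P): 11 reachable states
  p0 = b.b.(0 + 0) + (0 | 0 + (0 + 0))\{b} + ((b.0)\{a} + 0 | 0 | b.0) | (a.a.0)\{b} has moves ··a··> p1, ··b··> p2, ··b··> p3, ··b··> p4
  p1 = ((b.0)\{a} + 0 | 0 | b.0) | (a.0)\{b} has moves ··a··> p5, ··b··> p6, ··b··> p7
  p2 = 0 | 0 | 0 | (a.a.0)\{b} has moves ··a··> p6
  p3 = 0\{a} | (a.a.0)\{b} has moves ··a··> p7
  p4 = b.(0 + 0) has moves ··b··> p8
  p5 = ((b.0)\{a} + 0 | 0 | b.0) | 0\{b} has moves ··b··> p10, ··b··> p9
  p6 = 0 | 0 | 0 | (a.0)\{b} has moves ··a··> p9
  p7 = 0\{a} | (a.0)\{b} has moves ··a··> p10
  p8 = 0 + 0 has moves deadlocked
  p9 = 0 | 0 | 0 | 0\{b} has moves deadlocked
  p10 = 0\{a} | 0\{b} has moves deadlocked
LTS(Q): 10 reachable states
  q0 = b.(0 + 0) + (0 | 0 + (0 + 0))\{b} + ((b.0)\{a} + 0 | 0 | b.0) | (a.a.0)\{b} has moves ··a··> q1, ··b··> q2, ··b··> q3, ··b··> q4
  q1 = ((b.0)\{a} + 0 | 0 | b.0) | (a.0)\{b} has moves ··a··> q5, ··b··> q6, ··b··> q7
  q2 = 0 + 0 has moves deadlocked
  q3 = 0 | 0 | 0 | (a.a.0)\{b} has moves ··a··> q6
  q4 = 0\{a} | (a.a.0)\{b} has moves ··a··> q7
  q5 = ((b.0)\{a} + 0 | 0 | b.0) | 0\{b} has moves ··b··> q8, ··b··> q9
  q6 = 0 | 0 | 0 | (a.0)\{b} has moves ··a··> q8
  q7 = 0\{a} | (a.0)\{b} has moves ··a··> q9
  q8 = 0 | 0 | 0 | 0\{b} has moves deadlocked
  q9 = 0\{a} | 0\{b} has moves deadlocked
Partition-refinement fixed point:
  B0 = {p0}
  B1 = {p4, p5, q5}
  B2 = {p10, p8, p9, q2, q8, q9}
  B3 = {p1, q1}
  B4 = {p6, p7, q6, q7}
  B5 = {p2, p3, q3, q4}
  B6 = {q0}
p0 ∈ B0, q0 ∈ B6 → different blocks

P ≁ Q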